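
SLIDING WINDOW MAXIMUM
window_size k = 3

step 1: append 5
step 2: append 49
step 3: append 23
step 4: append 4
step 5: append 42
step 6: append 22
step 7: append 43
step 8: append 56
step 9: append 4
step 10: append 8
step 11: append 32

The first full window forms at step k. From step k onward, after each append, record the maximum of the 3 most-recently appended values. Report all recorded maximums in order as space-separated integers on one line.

step 1: append 5 -> window=[5] (not full yet)
step 2: append 49 -> window=[5, 49] (not full yet)
step 3: append 23 -> window=[5, 49, 23] -> max=49
step 4: append 4 -> window=[49, 23, 4] -> max=49
step 5: append 42 -> window=[23, 4, 42] -> max=42
step 6: append 22 -> window=[4, 42, 22] -> max=42
step 7: append 43 -> window=[42, 22, 43] -> max=43
step 8: append 56 -> window=[22, 43, 56] -> max=56
step 9: append 4 -> window=[43, 56, 4] -> max=56
step 10: append 8 -> window=[56, 4, 8] -> max=56
step 11: append 32 -> window=[4, 8, 32] -> max=32

Answer: 49 49 42 42 43 56 56 56 32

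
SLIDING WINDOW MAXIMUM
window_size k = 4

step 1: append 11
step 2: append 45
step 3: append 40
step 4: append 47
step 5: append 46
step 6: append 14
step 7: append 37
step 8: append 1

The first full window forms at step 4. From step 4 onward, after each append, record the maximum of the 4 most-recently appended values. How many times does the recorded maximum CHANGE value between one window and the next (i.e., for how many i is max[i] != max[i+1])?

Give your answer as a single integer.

step 1: append 11 -> window=[11] (not full yet)
step 2: append 45 -> window=[11, 45] (not full yet)
step 3: append 40 -> window=[11, 45, 40] (not full yet)
step 4: append 47 -> window=[11, 45, 40, 47] -> max=47
step 5: append 46 -> window=[45, 40, 47, 46] -> max=47
step 6: append 14 -> window=[40, 47, 46, 14] -> max=47
step 7: append 37 -> window=[47, 46, 14, 37] -> max=47
step 8: append 1 -> window=[46, 14, 37, 1] -> max=46
Recorded maximums: 47 47 47 47 46
Changes between consecutive maximums: 1

Answer: 1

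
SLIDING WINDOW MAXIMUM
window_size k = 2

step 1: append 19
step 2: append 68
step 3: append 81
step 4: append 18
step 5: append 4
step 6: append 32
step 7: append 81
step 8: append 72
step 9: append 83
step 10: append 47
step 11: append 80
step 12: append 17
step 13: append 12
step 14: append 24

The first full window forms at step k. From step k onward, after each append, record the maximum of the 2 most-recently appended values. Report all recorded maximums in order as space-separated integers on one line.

Answer: 68 81 81 18 32 81 81 83 83 80 80 17 24

Derivation:
step 1: append 19 -> window=[19] (not full yet)
step 2: append 68 -> window=[19, 68] -> max=68
step 3: append 81 -> window=[68, 81] -> max=81
step 4: append 18 -> window=[81, 18] -> max=81
step 5: append 4 -> window=[18, 4] -> max=18
step 6: append 32 -> window=[4, 32] -> max=32
step 7: append 81 -> window=[32, 81] -> max=81
step 8: append 72 -> window=[81, 72] -> max=81
step 9: append 83 -> window=[72, 83] -> max=83
step 10: append 47 -> window=[83, 47] -> max=83
step 11: append 80 -> window=[47, 80] -> max=80
step 12: append 17 -> window=[80, 17] -> max=80
step 13: append 12 -> window=[17, 12] -> max=17
step 14: append 24 -> window=[12, 24] -> max=24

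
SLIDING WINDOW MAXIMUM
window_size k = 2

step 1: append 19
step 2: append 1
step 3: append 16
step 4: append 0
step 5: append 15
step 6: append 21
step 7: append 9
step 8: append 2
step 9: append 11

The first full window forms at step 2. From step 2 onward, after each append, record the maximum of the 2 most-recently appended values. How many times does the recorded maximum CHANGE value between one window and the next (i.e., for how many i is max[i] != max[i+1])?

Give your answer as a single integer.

step 1: append 19 -> window=[19] (not full yet)
step 2: append 1 -> window=[19, 1] -> max=19
step 3: append 16 -> window=[1, 16] -> max=16
step 4: append 0 -> window=[16, 0] -> max=16
step 5: append 15 -> window=[0, 15] -> max=15
step 6: append 21 -> window=[15, 21] -> max=21
step 7: append 9 -> window=[21, 9] -> max=21
step 8: append 2 -> window=[9, 2] -> max=9
step 9: append 11 -> window=[2, 11] -> max=11
Recorded maximums: 19 16 16 15 21 21 9 11
Changes between consecutive maximums: 5

Answer: 5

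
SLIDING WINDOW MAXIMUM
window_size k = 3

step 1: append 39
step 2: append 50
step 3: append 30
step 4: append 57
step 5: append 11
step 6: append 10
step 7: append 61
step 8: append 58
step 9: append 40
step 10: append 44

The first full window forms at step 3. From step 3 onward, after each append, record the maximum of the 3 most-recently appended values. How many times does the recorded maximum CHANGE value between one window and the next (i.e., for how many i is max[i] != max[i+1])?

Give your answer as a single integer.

Answer: 3

Derivation:
step 1: append 39 -> window=[39] (not full yet)
step 2: append 50 -> window=[39, 50] (not full yet)
step 3: append 30 -> window=[39, 50, 30] -> max=50
step 4: append 57 -> window=[50, 30, 57] -> max=57
step 5: append 11 -> window=[30, 57, 11] -> max=57
step 6: append 10 -> window=[57, 11, 10] -> max=57
step 7: append 61 -> window=[11, 10, 61] -> max=61
step 8: append 58 -> window=[10, 61, 58] -> max=61
step 9: append 40 -> window=[61, 58, 40] -> max=61
step 10: append 44 -> window=[58, 40, 44] -> max=58
Recorded maximums: 50 57 57 57 61 61 61 58
Changes between consecutive maximums: 3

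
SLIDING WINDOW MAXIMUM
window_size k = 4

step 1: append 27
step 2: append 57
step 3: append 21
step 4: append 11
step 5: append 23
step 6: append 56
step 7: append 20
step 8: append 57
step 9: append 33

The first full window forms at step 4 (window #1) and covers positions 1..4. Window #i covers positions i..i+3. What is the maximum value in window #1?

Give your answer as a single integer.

step 1: append 27 -> window=[27] (not full yet)
step 2: append 57 -> window=[27, 57] (not full yet)
step 3: append 21 -> window=[27, 57, 21] (not full yet)
step 4: append 11 -> window=[27, 57, 21, 11] -> max=57
Window #1 max = 57

Answer: 57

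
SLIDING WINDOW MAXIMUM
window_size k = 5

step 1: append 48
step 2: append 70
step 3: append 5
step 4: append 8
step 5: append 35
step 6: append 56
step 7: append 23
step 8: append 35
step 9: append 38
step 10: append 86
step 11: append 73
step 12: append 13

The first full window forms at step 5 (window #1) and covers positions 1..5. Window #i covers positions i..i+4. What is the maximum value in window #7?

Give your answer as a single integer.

step 1: append 48 -> window=[48] (not full yet)
step 2: append 70 -> window=[48, 70] (not full yet)
step 3: append 5 -> window=[48, 70, 5] (not full yet)
step 4: append 8 -> window=[48, 70, 5, 8] (not full yet)
step 5: append 35 -> window=[48, 70, 5, 8, 35] -> max=70
step 6: append 56 -> window=[70, 5, 8, 35, 56] -> max=70
step 7: append 23 -> window=[5, 8, 35, 56, 23] -> max=56
step 8: append 35 -> window=[8, 35, 56, 23, 35] -> max=56
step 9: append 38 -> window=[35, 56, 23, 35, 38] -> max=56
step 10: append 86 -> window=[56, 23, 35, 38, 86] -> max=86
step 11: append 73 -> window=[23, 35, 38, 86, 73] -> max=86
Window #7 max = 86

Answer: 86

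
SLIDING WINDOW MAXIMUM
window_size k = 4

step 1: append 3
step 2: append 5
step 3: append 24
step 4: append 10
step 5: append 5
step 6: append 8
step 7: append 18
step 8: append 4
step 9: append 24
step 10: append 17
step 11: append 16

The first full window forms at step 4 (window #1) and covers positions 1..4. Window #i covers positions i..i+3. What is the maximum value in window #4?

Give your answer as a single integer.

step 1: append 3 -> window=[3] (not full yet)
step 2: append 5 -> window=[3, 5] (not full yet)
step 3: append 24 -> window=[3, 5, 24] (not full yet)
step 4: append 10 -> window=[3, 5, 24, 10] -> max=24
step 5: append 5 -> window=[5, 24, 10, 5] -> max=24
step 6: append 8 -> window=[24, 10, 5, 8] -> max=24
step 7: append 18 -> window=[10, 5, 8, 18] -> max=18
Window #4 max = 18

Answer: 18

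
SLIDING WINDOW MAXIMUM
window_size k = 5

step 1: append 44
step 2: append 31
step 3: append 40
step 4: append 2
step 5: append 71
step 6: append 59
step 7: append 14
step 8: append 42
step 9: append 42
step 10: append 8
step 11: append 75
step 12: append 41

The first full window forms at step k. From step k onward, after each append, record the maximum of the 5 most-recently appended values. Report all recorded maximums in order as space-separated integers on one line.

step 1: append 44 -> window=[44] (not full yet)
step 2: append 31 -> window=[44, 31] (not full yet)
step 3: append 40 -> window=[44, 31, 40] (not full yet)
step 4: append 2 -> window=[44, 31, 40, 2] (not full yet)
step 5: append 71 -> window=[44, 31, 40, 2, 71] -> max=71
step 6: append 59 -> window=[31, 40, 2, 71, 59] -> max=71
step 7: append 14 -> window=[40, 2, 71, 59, 14] -> max=71
step 8: append 42 -> window=[2, 71, 59, 14, 42] -> max=71
step 9: append 42 -> window=[71, 59, 14, 42, 42] -> max=71
step 10: append 8 -> window=[59, 14, 42, 42, 8] -> max=59
step 11: append 75 -> window=[14, 42, 42, 8, 75] -> max=75
step 12: append 41 -> window=[42, 42, 8, 75, 41] -> max=75

Answer: 71 71 71 71 71 59 75 75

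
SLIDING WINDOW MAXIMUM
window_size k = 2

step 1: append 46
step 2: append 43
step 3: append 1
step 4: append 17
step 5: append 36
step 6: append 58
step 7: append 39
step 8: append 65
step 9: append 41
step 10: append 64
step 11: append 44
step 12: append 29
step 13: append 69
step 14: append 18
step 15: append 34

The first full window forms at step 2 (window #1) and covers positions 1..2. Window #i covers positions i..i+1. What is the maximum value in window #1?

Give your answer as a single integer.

Answer: 46

Derivation:
step 1: append 46 -> window=[46] (not full yet)
step 2: append 43 -> window=[46, 43] -> max=46
Window #1 max = 46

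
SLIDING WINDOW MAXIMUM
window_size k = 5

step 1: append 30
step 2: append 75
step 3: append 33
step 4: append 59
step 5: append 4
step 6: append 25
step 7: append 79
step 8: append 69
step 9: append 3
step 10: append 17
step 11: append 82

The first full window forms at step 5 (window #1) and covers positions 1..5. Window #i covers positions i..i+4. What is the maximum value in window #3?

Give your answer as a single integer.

Answer: 79

Derivation:
step 1: append 30 -> window=[30] (not full yet)
step 2: append 75 -> window=[30, 75] (not full yet)
step 3: append 33 -> window=[30, 75, 33] (not full yet)
step 4: append 59 -> window=[30, 75, 33, 59] (not full yet)
step 5: append 4 -> window=[30, 75, 33, 59, 4] -> max=75
step 6: append 25 -> window=[75, 33, 59, 4, 25] -> max=75
step 7: append 79 -> window=[33, 59, 4, 25, 79] -> max=79
Window #3 max = 79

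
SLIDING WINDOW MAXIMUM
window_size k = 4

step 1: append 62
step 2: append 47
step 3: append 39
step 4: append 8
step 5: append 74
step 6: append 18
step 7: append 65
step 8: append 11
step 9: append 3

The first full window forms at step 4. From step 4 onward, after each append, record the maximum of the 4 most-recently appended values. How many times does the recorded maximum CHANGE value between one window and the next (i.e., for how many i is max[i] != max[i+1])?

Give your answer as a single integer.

step 1: append 62 -> window=[62] (not full yet)
step 2: append 47 -> window=[62, 47] (not full yet)
step 3: append 39 -> window=[62, 47, 39] (not full yet)
step 4: append 8 -> window=[62, 47, 39, 8] -> max=62
step 5: append 74 -> window=[47, 39, 8, 74] -> max=74
step 6: append 18 -> window=[39, 8, 74, 18] -> max=74
step 7: append 65 -> window=[8, 74, 18, 65] -> max=74
step 8: append 11 -> window=[74, 18, 65, 11] -> max=74
step 9: append 3 -> window=[18, 65, 11, 3] -> max=65
Recorded maximums: 62 74 74 74 74 65
Changes between consecutive maximums: 2

Answer: 2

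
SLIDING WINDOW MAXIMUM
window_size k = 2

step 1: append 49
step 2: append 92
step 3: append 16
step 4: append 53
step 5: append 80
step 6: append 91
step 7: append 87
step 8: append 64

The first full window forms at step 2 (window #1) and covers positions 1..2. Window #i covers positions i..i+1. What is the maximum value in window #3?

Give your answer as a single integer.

step 1: append 49 -> window=[49] (not full yet)
step 2: append 92 -> window=[49, 92] -> max=92
step 3: append 16 -> window=[92, 16] -> max=92
step 4: append 53 -> window=[16, 53] -> max=53
Window #3 max = 53

Answer: 53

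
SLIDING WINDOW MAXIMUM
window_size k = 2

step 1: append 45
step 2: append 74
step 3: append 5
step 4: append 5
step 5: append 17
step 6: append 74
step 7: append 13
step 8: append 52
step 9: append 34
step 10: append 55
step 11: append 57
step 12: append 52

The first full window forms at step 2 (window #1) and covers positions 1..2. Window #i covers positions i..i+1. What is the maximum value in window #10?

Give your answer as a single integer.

Answer: 57

Derivation:
step 1: append 45 -> window=[45] (not full yet)
step 2: append 74 -> window=[45, 74] -> max=74
step 3: append 5 -> window=[74, 5] -> max=74
step 4: append 5 -> window=[5, 5] -> max=5
step 5: append 17 -> window=[5, 17] -> max=17
step 6: append 74 -> window=[17, 74] -> max=74
step 7: append 13 -> window=[74, 13] -> max=74
step 8: append 52 -> window=[13, 52] -> max=52
step 9: append 34 -> window=[52, 34] -> max=52
step 10: append 55 -> window=[34, 55] -> max=55
step 11: append 57 -> window=[55, 57] -> max=57
Window #10 max = 57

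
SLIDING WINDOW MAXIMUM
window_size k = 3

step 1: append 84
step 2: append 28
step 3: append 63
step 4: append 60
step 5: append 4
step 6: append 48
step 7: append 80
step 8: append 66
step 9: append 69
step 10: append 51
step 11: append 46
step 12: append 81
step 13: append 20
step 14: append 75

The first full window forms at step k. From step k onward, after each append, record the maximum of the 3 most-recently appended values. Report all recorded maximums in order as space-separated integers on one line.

Answer: 84 63 63 60 80 80 80 69 69 81 81 81

Derivation:
step 1: append 84 -> window=[84] (not full yet)
step 2: append 28 -> window=[84, 28] (not full yet)
step 3: append 63 -> window=[84, 28, 63] -> max=84
step 4: append 60 -> window=[28, 63, 60] -> max=63
step 5: append 4 -> window=[63, 60, 4] -> max=63
step 6: append 48 -> window=[60, 4, 48] -> max=60
step 7: append 80 -> window=[4, 48, 80] -> max=80
step 8: append 66 -> window=[48, 80, 66] -> max=80
step 9: append 69 -> window=[80, 66, 69] -> max=80
step 10: append 51 -> window=[66, 69, 51] -> max=69
step 11: append 46 -> window=[69, 51, 46] -> max=69
step 12: append 81 -> window=[51, 46, 81] -> max=81
step 13: append 20 -> window=[46, 81, 20] -> max=81
step 14: append 75 -> window=[81, 20, 75] -> max=81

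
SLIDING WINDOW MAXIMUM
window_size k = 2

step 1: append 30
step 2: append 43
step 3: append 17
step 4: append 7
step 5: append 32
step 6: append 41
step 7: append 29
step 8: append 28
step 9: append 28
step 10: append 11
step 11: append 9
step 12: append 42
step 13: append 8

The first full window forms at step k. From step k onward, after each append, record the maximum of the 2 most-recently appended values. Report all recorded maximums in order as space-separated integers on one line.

step 1: append 30 -> window=[30] (not full yet)
step 2: append 43 -> window=[30, 43] -> max=43
step 3: append 17 -> window=[43, 17] -> max=43
step 4: append 7 -> window=[17, 7] -> max=17
step 5: append 32 -> window=[7, 32] -> max=32
step 6: append 41 -> window=[32, 41] -> max=41
step 7: append 29 -> window=[41, 29] -> max=41
step 8: append 28 -> window=[29, 28] -> max=29
step 9: append 28 -> window=[28, 28] -> max=28
step 10: append 11 -> window=[28, 11] -> max=28
step 11: append 9 -> window=[11, 9] -> max=11
step 12: append 42 -> window=[9, 42] -> max=42
step 13: append 8 -> window=[42, 8] -> max=42

Answer: 43 43 17 32 41 41 29 28 28 11 42 42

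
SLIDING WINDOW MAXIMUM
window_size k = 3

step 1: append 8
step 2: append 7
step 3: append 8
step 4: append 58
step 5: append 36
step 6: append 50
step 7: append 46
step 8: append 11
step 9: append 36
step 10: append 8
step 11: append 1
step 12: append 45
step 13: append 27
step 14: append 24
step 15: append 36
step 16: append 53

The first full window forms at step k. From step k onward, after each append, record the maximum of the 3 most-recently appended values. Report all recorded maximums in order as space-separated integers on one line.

step 1: append 8 -> window=[8] (not full yet)
step 2: append 7 -> window=[8, 7] (not full yet)
step 3: append 8 -> window=[8, 7, 8] -> max=8
step 4: append 58 -> window=[7, 8, 58] -> max=58
step 5: append 36 -> window=[8, 58, 36] -> max=58
step 6: append 50 -> window=[58, 36, 50] -> max=58
step 7: append 46 -> window=[36, 50, 46] -> max=50
step 8: append 11 -> window=[50, 46, 11] -> max=50
step 9: append 36 -> window=[46, 11, 36] -> max=46
step 10: append 8 -> window=[11, 36, 8] -> max=36
step 11: append 1 -> window=[36, 8, 1] -> max=36
step 12: append 45 -> window=[8, 1, 45] -> max=45
step 13: append 27 -> window=[1, 45, 27] -> max=45
step 14: append 24 -> window=[45, 27, 24] -> max=45
step 15: append 36 -> window=[27, 24, 36] -> max=36
step 16: append 53 -> window=[24, 36, 53] -> max=53

Answer: 8 58 58 58 50 50 46 36 36 45 45 45 36 53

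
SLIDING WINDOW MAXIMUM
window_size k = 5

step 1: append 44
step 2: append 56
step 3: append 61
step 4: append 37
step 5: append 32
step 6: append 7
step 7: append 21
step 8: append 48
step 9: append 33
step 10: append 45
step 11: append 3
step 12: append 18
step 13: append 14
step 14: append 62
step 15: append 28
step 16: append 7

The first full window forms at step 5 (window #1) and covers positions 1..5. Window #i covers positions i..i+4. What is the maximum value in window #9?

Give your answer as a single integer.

step 1: append 44 -> window=[44] (not full yet)
step 2: append 56 -> window=[44, 56] (not full yet)
step 3: append 61 -> window=[44, 56, 61] (not full yet)
step 4: append 37 -> window=[44, 56, 61, 37] (not full yet)
step 5: append 32 -> window=[44, 56, 61, 37, 32] -> max=61
step 6: append 7 -> window=[56, 61, 37, 32, 7] -> max=61
step 7: append 21 -> window=[61, 37, 32, 7, 21] -> max=61
step 8: append 48 -> window=[37, 32, 7, 21, 48] -> max=48
step 9: append 33 -> window=[32, 7, 21, 48, 33] -> max=48
step 10: append 45 -> window=[7, 21, 48, 33, 45] -> max=48
step 11: append 3 -> window=[21, 48, 33, 45, 3] -> max=48
step 12: append 18 -> window=[48, 33, 45, 3, 18] -> max=48
step 13: append 14 -> window=[33, 45, 3, 18, 14] -> max=45
Window #9 max = 45

Answer: 45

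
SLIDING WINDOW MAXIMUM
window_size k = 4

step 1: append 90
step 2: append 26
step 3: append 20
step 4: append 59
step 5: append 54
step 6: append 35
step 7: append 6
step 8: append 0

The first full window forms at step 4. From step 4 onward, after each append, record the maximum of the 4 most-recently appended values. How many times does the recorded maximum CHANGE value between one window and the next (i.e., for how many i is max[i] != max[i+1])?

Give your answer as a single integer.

Answer: 2

Derivation:
step 1: append 90 -> window=[90] (not full yet)
step 2: append 26 -> window=[90, 26] (not full yet)
step 3: append 20 -> window=[90, 26, 20] (not full yet)
step 4: append 59 -> window=[90, 26, 20, 59] -> max=90
step 5: append 54 -> window=[26, 20, 59, 54] -> max=59
step 6: append 35 -> window=[20, 59, 54, 35] -> max=59
step 7: append 6 -> window=[59, 54, 35, 6] -> max=59
step 8: append 0 -> window=[54, 35, 6, 0] -> max=54
Recorded maximums: 90 59 59 59 54
Changes between consecutive maximums: 2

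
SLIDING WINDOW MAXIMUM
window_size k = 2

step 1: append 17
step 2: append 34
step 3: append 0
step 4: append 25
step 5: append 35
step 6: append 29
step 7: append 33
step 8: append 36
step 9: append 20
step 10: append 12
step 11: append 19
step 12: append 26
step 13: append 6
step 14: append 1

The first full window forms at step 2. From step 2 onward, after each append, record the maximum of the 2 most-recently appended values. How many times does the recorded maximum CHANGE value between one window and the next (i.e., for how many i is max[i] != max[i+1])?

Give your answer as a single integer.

step 1: append 17 -> window=[17] (not full yet)
step 2: append 34 -> window=[17, 34] -> max=34
step 3: append 0 -> window=[34, 0] -> max=34
step 4: append 25 -> window=[0, 25] -> max=25
step 5: append 35 -> window=[25, 35] -> max=35
step 6: append 29 -> window=[35, 29] -> max=35
step 7: append 33 -> window=[29, 33] -> max=33
step 8: append 36 -> window=[33, 36] -> max=36
step 9: append 20 -> window=[36, 20] -> max=36
step 10: append 12 -> window=[20, 12] -> max=20
step 11: append 19 -> window=[12, 19] -> max=19
step 12: append 26 -> window=[19, 26] -> max=26
step 13: append 6 -> window=[26, 6] -> max=26
step 14: append 1 -> window=[6, 1] -> max=6
Recorded maximums: 34 34 25 35 35 33 36 36 20 19 26 26 6
Changes between consecutive maximums: 8

Answer: 8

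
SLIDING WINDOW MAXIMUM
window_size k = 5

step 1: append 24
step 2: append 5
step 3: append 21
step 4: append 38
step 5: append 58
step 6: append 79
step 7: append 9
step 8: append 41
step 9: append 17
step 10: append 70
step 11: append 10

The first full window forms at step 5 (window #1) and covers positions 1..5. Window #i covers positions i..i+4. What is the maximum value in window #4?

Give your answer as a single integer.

Answer: 79

Derivation:
step 1: append 24 -> window=[24] (not full yet)
step 2: append 5 -> window=[24, 5] (not full yet)
step 3: append 21 -> window=[24, 5, 21] (not full yet)
step 4: append 38 -> window=[24, 5, 21, 38] (not full yet)
step 5: append 58 -> window=[24, 5, 21, 38, 58] -> max=58
step 6: append 79 -> window=[5, 21, 38, 58, 79] -> max=79
step 7: append 9 -> window=[21, 38, 58, 79, 9] -> max=79
step 8: append 41 -> window=[38, 58, 79, 9, 41] -> max=79
Window #4 max = 79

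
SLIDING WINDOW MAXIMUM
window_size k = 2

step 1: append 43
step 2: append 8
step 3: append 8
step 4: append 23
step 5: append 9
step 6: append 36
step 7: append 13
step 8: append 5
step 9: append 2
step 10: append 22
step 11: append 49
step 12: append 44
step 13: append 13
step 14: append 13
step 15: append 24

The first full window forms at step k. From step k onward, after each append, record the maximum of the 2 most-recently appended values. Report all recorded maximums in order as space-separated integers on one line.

Answer: 43 8 23 23 36 36 13 5 22 49 49 44 13 24

Derivation:
step 1: append 43 -> window=[43] (not full yet)
step 2: append 8 -> window=[43, 8] -> max=43
step 3: append 8 -> window=[8, 8] -> max=8
step 4: append 23 -> window=[8, 23] -> max=23
step 5: append 9 -> window=[23, 9] -> max=23
step 6: append 36 -> window=[9, 36] -> max=36
step 7: append 13 -> window=[36, 13] -> max=36
step 8: append 5 -> window=[13, 5] -> max=13
step 9: append 2 -> window=[5, 2] -> max=5
step 10: append 22 -> window=[2, 22] -> max=22
step 11: append 49 -> window=[22, 49] -> max=49
step 12: append 44 -> window=[49, 44] -> max=49
step 13: append 13 -> window=[44, 13] -> max=44
step 14: append 13 -> window=[13, 13] -> max=13
step 15: append 24 -> window=[13, 24] -> max=24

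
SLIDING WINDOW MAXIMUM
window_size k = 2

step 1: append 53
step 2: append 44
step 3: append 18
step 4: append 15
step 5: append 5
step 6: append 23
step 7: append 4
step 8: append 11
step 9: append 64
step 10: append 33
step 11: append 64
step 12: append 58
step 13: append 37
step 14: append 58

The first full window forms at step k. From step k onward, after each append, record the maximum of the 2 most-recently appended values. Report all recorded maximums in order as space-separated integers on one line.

Answer: 53 44 18 15 23 23 11 64 64 64 64 58 58

Derivation:
step 1: append 53 -> window=[53] (not full yet)
step 2: append 44 -> window=[53, 44] -> max=53
step 3: append 18 -> window=[44, 18] -> max=44
step 4: append 15 -> window=[18, 15] -> max=18
step 5: append 5 -> window=[15, 5] -> max=15
step 6: append 23 -> window=[5, 23] -> max=23
step 7: append 4 -> window=[23, 4] -> max=23
step 8: append 11 -> window=[4, 11] -> max=11
step 9: append 64 -> window=[11, 64] -> max=64
step 10: append 33 -> window=[64, 33] -> max=64
step 11: append 64 -> window=[33, 64] -> max=64
step 12: append 58 -> window=[64, 58] -> max=64
step 13: append 37 -> window=[58, 37] -> max=58
step 14: append 58 -> window=[37, 58] -> max=58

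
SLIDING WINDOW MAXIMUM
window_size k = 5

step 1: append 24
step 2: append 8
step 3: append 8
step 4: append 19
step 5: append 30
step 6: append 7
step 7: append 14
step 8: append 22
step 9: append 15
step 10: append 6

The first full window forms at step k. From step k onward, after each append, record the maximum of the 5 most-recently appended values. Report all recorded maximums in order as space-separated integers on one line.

step 1: append 24 -> window=[24] (not full yet)
step 2: append 8 -> window=[24, 8] (not full yet)
step 3: append 8 -> window=[24, 8, 8] (not full yet)
step 4: append 19 -> window=[24, 8, 8, 19] (not full yet)
step 5: append 30 -> window=[24, 8, 8, 19, 30] -> max=30
step 6: append 7 -> window=[8, 8, 19, 30, 7] -> max=30
step 7: append 14 -> window=[8, 19, 30, 7, 14] -> max=30
step 8: append 22 -> window=[19, 30, 7, 14, 22] -> max=30
step 9: append 15 -> window=[30, 7, 14, 22, 15] -> max=30
step 10: append 6 -> window=[7, 14, 22, 15, 6] -> max=22

Answer: 30 30 30 30 30 22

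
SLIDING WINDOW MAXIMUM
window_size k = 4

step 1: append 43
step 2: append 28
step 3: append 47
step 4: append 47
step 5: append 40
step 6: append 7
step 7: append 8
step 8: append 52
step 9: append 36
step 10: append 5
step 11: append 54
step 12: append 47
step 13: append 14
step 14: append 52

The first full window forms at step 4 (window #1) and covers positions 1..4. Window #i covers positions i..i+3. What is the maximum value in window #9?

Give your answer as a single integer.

step 1: append 43 -> window=[43] (not full yet)
step 2: append 28 -> window=[43, 28] (not full yet)
step 3: append 47 -> window=[43, 28, 47] (not full yet)
step 4: append 47 -> window=[43, 28, 47, 47] -> max=47
step 5: append 40 -> window=[28, 47, 47, 40] -> max=47
step 6: append 7 -> window=[47, 47, 40, 7] -> max=47
step 7: append 8 -> window=[47, 40, 7, 8] -> max=47
step 8: append 52 -> window=[40, 7, 8, 52] -> max=52
step 9: append 36 -> window=[7, 8, 52, 36] -> max=52
step 10: append 5 -> window=[8, 52, 36, 5] -> max=52
step 11: append 54 -> window=[52, 36, 5, 54] -> max=54
step 12: append 47 -> window=[36, 5, 54, 47] -> max=54
Window #9 max = 54

Answer: 54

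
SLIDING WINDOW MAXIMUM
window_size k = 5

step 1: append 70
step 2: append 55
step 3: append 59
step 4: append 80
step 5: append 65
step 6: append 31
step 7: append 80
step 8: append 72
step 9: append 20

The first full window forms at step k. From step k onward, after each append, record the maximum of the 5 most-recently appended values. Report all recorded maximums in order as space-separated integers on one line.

step 1: append 70 -> window=[70] (not full yet)
step 2: append 55 -> window=[70, 55] (not full yet)
step 3: append 59 -> window=[70, 55, 59] (not full yet)
step 4: append 80 -> window=[70, 55, 59, 80] (not full yet)
step 5: append 65 -> window=[70, 55, 59, 80, 65] -> max=80
step 6: append 31 -> window=[55, 59, 80, 65, 31] -> max=80
step 7: append 80 -> window=[59, 80, 65, 31, 80] -> max=80
step 8: append 72 -> window=[80, 65, 31, 80, 72] -> max=80
step 9: append 20 -> window=[65, 31, 80, 72, 20] -> max=80

Answer: 80 80 80 80 80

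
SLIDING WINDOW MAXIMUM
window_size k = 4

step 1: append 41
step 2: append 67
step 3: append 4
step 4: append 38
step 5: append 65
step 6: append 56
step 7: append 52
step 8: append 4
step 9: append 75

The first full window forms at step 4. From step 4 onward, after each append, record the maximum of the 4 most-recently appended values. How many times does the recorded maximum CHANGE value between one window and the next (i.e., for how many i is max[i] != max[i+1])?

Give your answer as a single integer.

Answer: 2

Derivation:
step 1: append 41 -> window=[41] (not full yet)
step 2: append 67 -> window=[41, 67] (not full yet)
step 3: append 4 -> window=[41, 67, 4] (not full yet)
step 4: append 38 -> window=[41, 67, 4, 38] -> max=67
step 5: append 65 -> window=[67, 4, 38, 65] -> max=67
step 6: append 56 -> window=[4, 38, 65, 56] -> max=65
step 7: append 52 -> window=[38, 65, 56, 52] -> max=65
step 8: append 4 -> window=[65, 56, 52, 4] -> max=65
step 9: append 75 -> window=[56, 52, 4, 75] -> max=75
Recorded maximums: 67 67 65 65 65 75
Changes between consecutive maximums: 2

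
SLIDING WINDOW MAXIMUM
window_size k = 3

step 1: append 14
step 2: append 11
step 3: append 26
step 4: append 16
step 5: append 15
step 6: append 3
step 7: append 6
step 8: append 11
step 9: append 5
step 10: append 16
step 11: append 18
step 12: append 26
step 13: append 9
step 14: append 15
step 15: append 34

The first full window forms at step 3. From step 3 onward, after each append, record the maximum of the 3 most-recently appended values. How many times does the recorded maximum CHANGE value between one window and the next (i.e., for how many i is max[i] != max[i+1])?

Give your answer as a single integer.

Answer: 7

Derivation:
step 1: append 14 -> window=[14] (not full yet)
step 2: append 11 -> window=[14, 11] (not full yet)
step 3: append 26 -> window=[14, 11, 26] -> max=26
step 4: append 16 -> window=[11, 26, 16] -> max=26
step 5: append 15 -> window=[26, 16, 15] -> max=26
step 6: append 3 -> window=[16, 15, 3] -> max=16
step 7: append 6 -> window=[15, 3, 6] -> max=15
step 8: append 11 -> window=[3, 6, 11] -> max=11
step 9: append 5 -> window=[6, 11, 5] -> max=11
step 10: append 16 -> window=[11, 5, 16] -> max=16
step 11: append 18 -> window=[5, 16, 18] -> max=18
step 12: append 26 -> window=[16, 18, 26] -> max=26
step 13: append 9 -> window=[18, 26, 9] -> max=26
step 14: append 15 -> window=[26, 9, 15] -> max=26
step 15: append 34 -> window=[9, 15, 34] -> max=34
Recorded maximums: 26 26 26 16 15 11 11 16 18 26 26 26 34
Changes between consecutive maximums: 7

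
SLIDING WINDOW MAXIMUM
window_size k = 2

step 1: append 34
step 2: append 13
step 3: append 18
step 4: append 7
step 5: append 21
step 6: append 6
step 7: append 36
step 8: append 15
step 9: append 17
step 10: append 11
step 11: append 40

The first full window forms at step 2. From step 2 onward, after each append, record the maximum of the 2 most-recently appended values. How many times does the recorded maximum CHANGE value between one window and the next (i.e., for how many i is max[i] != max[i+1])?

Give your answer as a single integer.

step 1: append 34 -> window=[34] (not full yet)
step 2: append 13 -> window=[34, 13] -> max=34
step 3: append 18 -> window=[13, 18] -> max=18
step 4: append 7 -> window=[18, 7] -> max=18
step 5: append 21 -> window=[7, 21] -> max=21
step 6: append 6 -> window=[21, 6] -> max=21
step 7: append 36 -> window=[6, 36] -> max=36
step 8: append 15 -> window=[36, 15] -> max=36
step 9: append 17 -> window=[15, 17] -> max=17
step 10: append 11 -> window=[17, 11] -> max=17
step 11: append 40 -> window=[11, 40] -> max=40
Recorded maximums: 34 18 18 21 21 36 36 17 17 40
Changes between consecutive maximums: 5

Answer: 5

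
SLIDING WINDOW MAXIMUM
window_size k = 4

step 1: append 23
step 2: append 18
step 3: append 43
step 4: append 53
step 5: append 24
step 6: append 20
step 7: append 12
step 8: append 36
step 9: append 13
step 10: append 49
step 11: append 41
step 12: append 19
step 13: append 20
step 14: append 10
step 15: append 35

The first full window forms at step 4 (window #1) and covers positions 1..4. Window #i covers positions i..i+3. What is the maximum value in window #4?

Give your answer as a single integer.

step 1: append 23 -> window=[23] (not full yet)
step 2: append 18 -> window=[23, 18] (not full yet)
step 3: append 43 -> window=[23, 18, 43] (not full yet)
step 4: append 53 -> window=[23, 18, 43, 53] -> max=53
step 5: append 24 -> window=[18, 43, 53, 24] -> max=53
step 6: append 20 -> window=[43, 53, 24, 20] -> max=53
step 7: append 12 -> window=[53, 24, 20, 12] -> max=53
Window #4 max = 53

Answer: 53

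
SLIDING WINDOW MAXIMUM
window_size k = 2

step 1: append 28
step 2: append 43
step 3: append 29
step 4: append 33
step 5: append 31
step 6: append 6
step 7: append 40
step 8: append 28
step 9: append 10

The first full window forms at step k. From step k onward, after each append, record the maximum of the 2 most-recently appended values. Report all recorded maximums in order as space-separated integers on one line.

Answer: 43 43 33 33 31 40 40 28

Derivation:
step 1: append 28 -> window=[28] (not full yet)
step 2: append 43 -> window=[28, 43] -> max=43
step 3: append 29 -> window=[43, 29] -> max=43
step 4: append 33 -> window=[29, 33] -> max=33
step 5: append 31 -> window=[33, 31] -> max=33
step 6: append 6 -> window=[31, 6] -> max=31
step 7: append 40 -> window=[6, 40] -> max=40
step 8: append 28 -> window=[40, 28] -> max=40
step 9: append 10 -> window=[28, 10] -> max=28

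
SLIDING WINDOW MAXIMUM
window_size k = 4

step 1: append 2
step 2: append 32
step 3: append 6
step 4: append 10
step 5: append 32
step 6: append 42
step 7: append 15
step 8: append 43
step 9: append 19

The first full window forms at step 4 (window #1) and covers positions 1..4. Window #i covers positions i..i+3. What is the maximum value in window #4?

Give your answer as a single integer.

step 1: append 2 -> window=[2] (not full yet)
step 2: append 32 -> window=[2, 32] (not full yet)
step 3: append 6 -> window=[2, 32, 6] (not full yet)
step 4: append 10 -> window=[2, 32, 6, 10] -> max=32
step 5: append 32 -> window=[32, 6, 10, 32] -> max=32
step 6: append 42 -> window=[6, 10, 32, 42] -> max=42
step 7: append 15 -> window=[10, 32, 42, 15] -> max=42
Window #4 max = 42

Answer: 42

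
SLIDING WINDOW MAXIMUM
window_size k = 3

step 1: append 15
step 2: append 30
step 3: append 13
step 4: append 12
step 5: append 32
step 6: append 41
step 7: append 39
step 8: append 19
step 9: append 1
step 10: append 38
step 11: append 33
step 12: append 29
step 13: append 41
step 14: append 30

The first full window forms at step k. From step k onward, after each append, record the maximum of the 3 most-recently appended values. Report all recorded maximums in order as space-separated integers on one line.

step 1: append 15 -> window=[15] (not full yet)
step 2: append 30 -> window=[15, 30] (not full yet)
step 3: append 13 -> window=[15, 30, 13] -> max=30
step 4: append 12 -> window=[30, 13, 12] -> max=30
step 5: append 32 -> window=[13, 12, 32] -> max=32
step 6: append 41 -> window=[12, 32, 41] -> max=41
step 7: append 39 -> window=[32, 41, 39] -> max=41
step 8: append 19 -> window=[41, 39, 19] -> max=41
step 9: append 1 -> window=[39, 19, 1] -> max=39
step 10: append 38 -> window=[19, 1, 38] -> max=38
step 11: append 33 -> window=[1, 38, 33] -> max=38
step 12: append 29 -> window=[38, 33, 29] -> max=38
step 13: append 41 -> window=[33, 29, 41] -> max=41
step 14: append 30 -> window=[29, 41, 30] -> max=41

Answer: 30 30 32 41 41 41 39 38 38 38 41 41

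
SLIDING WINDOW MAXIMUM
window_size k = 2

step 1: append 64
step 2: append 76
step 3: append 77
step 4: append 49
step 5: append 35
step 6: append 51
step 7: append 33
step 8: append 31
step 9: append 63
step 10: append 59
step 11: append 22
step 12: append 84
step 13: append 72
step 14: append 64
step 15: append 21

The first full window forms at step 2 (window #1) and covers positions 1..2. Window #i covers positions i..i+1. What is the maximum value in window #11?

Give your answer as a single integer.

step 1: append 64 -> window=[64] (not full yet)
step 2: append 76 -> window=[64, 76] -> max=76
step 3: append 77 -> window=[76, 77] -> max=77
step 4: append 49 -> window=[77, 49] -> max=77
step 5: append 35 -> window=[49, 35] -> max=49
step 6: append 51 -> window=[35, 51] -> max=51
step 7: append 33 -> window=[51, 33] -> max=51
step 8: append 31 -> window=[33, 31] -> max=33
step 9: append 63 -> window=[31, 63] -> max=63
step 10: append 59 -> window=[63, 59] -> max=63
step 11: append 22 -> window=[59, 22] -> max=59
step 12: append 84 -> window=[22, 84] -> max=84
Window #11 max = 84

Answer: 84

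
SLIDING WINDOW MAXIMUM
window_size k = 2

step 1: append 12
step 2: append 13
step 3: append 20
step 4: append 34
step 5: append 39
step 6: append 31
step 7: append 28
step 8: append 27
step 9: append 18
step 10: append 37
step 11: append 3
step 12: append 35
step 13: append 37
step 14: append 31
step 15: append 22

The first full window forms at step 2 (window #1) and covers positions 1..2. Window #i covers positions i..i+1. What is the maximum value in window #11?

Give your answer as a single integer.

step 1: append 12 -> window=[12] (not full yet)
step 2: append 13 -> window=[12, 13] -> max=13
step 3: append 20 -> window=[13, 20] -> max=20
step 4: append 34 -> window=[20, 34] -> max=34
step 5: append 39 -> window=[34, 39] -> max=39
step 6: append 31 -> window=[39, 31] -> max=39
step 7: append 28 -> window=[31, 28] -> max=31
step 8: append 27 -> window=[28, 27] -> max=28
step 9: append 18 -> window=[27, 18] -> max=27
step 10: append 37 -> window=[18, 37] -> max=37
step 11: append 3 -> window=[37, 3] -> max=37
step 12: append 35 -> window=[3, 35] -> max=35
Window #11 max = 35

Answer: 35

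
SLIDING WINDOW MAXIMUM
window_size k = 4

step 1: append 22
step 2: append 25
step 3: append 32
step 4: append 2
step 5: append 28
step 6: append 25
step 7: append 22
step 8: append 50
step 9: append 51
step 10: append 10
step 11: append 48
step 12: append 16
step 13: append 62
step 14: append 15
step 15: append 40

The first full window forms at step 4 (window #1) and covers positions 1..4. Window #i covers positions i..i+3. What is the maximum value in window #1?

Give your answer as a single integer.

step 1: append 22 -> window=[22] (not full yet)
step 2: append 25 -> window=[22, 25] (not full yet)
step 3: append 32 -> window=[22, 25, 32] (not full yet)
step 4: append 2 -> window=[22, 25, 32, 2] -> max=32
Window #1 max = 32

Answer: 32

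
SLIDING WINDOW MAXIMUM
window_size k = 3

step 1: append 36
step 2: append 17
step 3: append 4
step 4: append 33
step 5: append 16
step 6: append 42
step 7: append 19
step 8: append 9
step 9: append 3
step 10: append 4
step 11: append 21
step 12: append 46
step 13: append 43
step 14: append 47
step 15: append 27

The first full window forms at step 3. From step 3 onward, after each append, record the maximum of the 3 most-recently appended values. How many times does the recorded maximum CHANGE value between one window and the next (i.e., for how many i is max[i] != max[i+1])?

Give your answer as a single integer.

Answer: 7

Derivation:
step 1: append 36 -> window=[36] (not full yet)
step 2: append 17 -> window=[36, 17] (not full yet)
step 3: append 4 -> window=[36, 17, 4] -> max=36
step 4: append 33 -> window=[17, 4, 33] -> max=33
step 5: append 16 -> window=[4, 33, 16] -> max=33
step 6: append 42 -> window=[33, 16, 42] -> max=42
step 7: append 19 -> window=[16, 42, 19] -> max=42
step 8: append 9 -> window=[42, 19, 9] -> max=42
step 9: append 3 -> window=[19, 9, 3] -> max=19
step 10: append 4 -> window=[9, 3, 4] -> max=9
step 11: append 21 -> window=[3, 4, 21] -> max=21
step 12: append 46 -> window=[4, 21, 46] -> max=46
step 13: append 43 -> window=[21, 46, 43] -> max=46
step 14: append 47 -> window=[46, 43, 47] -> max=47
step 15: append 27 -> window=[43, 47, 27] -> max=47
Recorded maximums: 36 33 33 42 42 42 19 9 21 46 46 47 47
Changes between consecutive maximums: 7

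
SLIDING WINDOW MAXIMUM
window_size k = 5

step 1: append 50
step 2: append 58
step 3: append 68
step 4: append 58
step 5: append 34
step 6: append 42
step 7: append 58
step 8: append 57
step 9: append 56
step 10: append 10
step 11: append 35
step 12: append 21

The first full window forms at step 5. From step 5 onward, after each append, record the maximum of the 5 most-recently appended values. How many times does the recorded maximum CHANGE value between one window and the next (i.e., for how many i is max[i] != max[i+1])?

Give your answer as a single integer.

step 1: append 50 -> window=[50] (not full yet)
step 2: append 58 -> window=[50, 58] (not full yet)
step 3: append 68 -> window=[50, 58, 68] (not full yet)
step 4: append 58 -> window=[50, 58, 68, 58] (not full yet)
step 5: append 34 -> window=[50, 58, 68, 58, 34] -> max=68
step 6: append 42 -> window=[58, 68, 58, 34, 42] -> max=68
step 7: append 58 -> window=[68, 58, 34, 42, 58] -> max=68
step 8: append 57 -> window=[58, 34, 42, 58, 57] -> max=58
step 9: append 56 -> window=[34, 42, 58, 57, 56] -> max=58
step 10: append 10 -> window=[42, 58, 57, 56, 10] -> max=58
step 11: append 35 -> window=[58, 57, 56, 10, 35] -> max=58
step 12: append 21 -> window=[57, 56, 10, 35, 21] -> max=57
Recorded maximums: 68 68 68 58 58 58 58 57
Changes between consecutive maximums: 2

Answer: 2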